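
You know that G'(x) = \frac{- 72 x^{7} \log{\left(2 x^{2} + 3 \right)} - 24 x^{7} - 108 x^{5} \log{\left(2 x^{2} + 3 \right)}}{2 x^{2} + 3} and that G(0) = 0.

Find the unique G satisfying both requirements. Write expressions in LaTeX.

Recognize the product-rule pattern: G'(x) = u'v + uv' with u = - 6 x^{6}, v = \log{\left(2 x^{2} + 3 \right)}, so integration by parts undoes it.
A general antiderivative is - 6 x^{6} \log{\left(2 x^{2} + 3 \right)} + C.
The condition gives C = 0 - (0) = 0.
So G(x) = - 6 x^{6} \log{\left(2 x^{2} + 3 \right)}.
Check: d/dx[- 6 x^{6} \log{\left(2 x^{2} + 3 \right)}] = \frac{- 72 x^{7} \log{\left(2 x^{2} + 3 \right)} - 24 x^{7} - 108 x^{5} \log{\left(2 x^{2} + 3 \right)}}{2 x^{2} + 3} = G'(x).

G(x) = - 6 x^{6} \log{\left(2 x^{2} + 3 \right)}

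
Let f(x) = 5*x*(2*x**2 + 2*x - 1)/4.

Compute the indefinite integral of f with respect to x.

Whatever form F(x) takes, F'(x) = f(x) is non-negotiable.
Check: d/dx[5*x**4/8 + 5*x**3/6 - 5*x**2/8] = 5*x**3/2 + 5*x**2/2 - 5*x/4, which equals f(x).

F(x) = 5*x**4/8 + 5*x**3/6 - 5*x**2/8 + C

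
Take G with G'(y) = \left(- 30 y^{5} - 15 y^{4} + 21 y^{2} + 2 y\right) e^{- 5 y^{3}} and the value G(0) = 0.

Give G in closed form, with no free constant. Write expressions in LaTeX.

G'(y) has the shape u'v + uv' for u = 2 y^{3} + y^{2} - 1 and v = e^{- 5 y^{3}} — it is the derivative of the product u*v.
A general antiderivative is \frac{4 \left(\frac{3 y^{3}}{2} + \frac{3 y^{2}}{4} - \frac{3}{4}\right) e^{- 5 y^{3}}}{3} + C.
The condition gives C = 0 - (-1) = 1.
So G(y) = \left(2 y^{3} + y^{2} + e^{5 y^{3}} - 1\right) e^{- 5 y^{3}}.
Check: d/dy[\left(2 y^{3} + y^{2} + e^{5 y^{3}} - 1\right) e^{- 5 y^{3}}] = \left(- 30 y^{5} - 15 y^{4} + 21 y^{2} + 2 y\right) e^{- 5 y^{3}} = G'(y).

G(y) = \left(2 y^{3} + y^{2} + e^{5 y^{3}} - 1\right) e^{- 5 y^{3}}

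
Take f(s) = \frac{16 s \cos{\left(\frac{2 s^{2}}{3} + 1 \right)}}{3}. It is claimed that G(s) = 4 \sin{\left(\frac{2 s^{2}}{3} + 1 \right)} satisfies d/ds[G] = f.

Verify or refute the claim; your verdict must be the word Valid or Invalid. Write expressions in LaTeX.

d/ds[G] = \frac{16 s \cos{\left(\frac{2 s^{2}}{3} + 1 \right)}}{3}
This equals f(s) exactly, so the claim holds.

Valid: G'(s) = f(s).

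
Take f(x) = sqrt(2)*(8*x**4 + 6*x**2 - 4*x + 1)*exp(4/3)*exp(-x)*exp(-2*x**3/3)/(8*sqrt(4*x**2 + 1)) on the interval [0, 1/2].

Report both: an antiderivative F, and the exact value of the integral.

f has the shape u'v + uv' for u = -sqrt(2*x**2 + 1/2)/4 and v = exp(-2*x**3/3 - x + 4/3) — it is the derivative of the product u*v.
F(x) = -sqrt(2*x**2 + 1/2)*exp(-2*x**3/3 - x + 4/3)/4 is an antiderivative of f.
Check: d/dx[-sqrt(2*x**2 + 1/2)*exp(-2*x**3/3 - x + 4/3)/4] = sqrt(2)*(8*x**4 + 6*x**2 - 4*x + 1)*exp(4/3)*exp(-x)*exp(-2*x**3/3)/(8*sqrt(4*x**2 + 1)) = f(x).
F(1/2) = -exp(3/4)/4; F(0) = -sqrt(2)*exp(4/3)/8.
Integral = F(1/2) - F(0) = -exp(3/4)/4 + sqrt(2)*exp(4/3)/8.

Antiderivative: F(x) = -sqrt(2*x**2 + 1/2)*exp(-2*x**3/3 - x + 4/3)/4; value = -exp(3/4)/4 + sqrt(2)*exp(4/3)/8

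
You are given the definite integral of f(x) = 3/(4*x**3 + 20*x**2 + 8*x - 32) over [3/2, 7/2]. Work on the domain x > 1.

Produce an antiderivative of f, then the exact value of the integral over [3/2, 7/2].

The denominator factors as 4*(x - 1)*(x + 2)*(x + 4); partial fractions split f into directly integrable pieces: 3/(40*(x + 4)) - 1/(8*(x + 2)) + 1/(20*(x - 1)).
F(x) = (2*log(x - 1) - 5*log(x + 2) + 3*log(x + 4))/40 is an antiderivative of f.
Check: d/dx[(2*log(x - 1) - 5*log(x + 2) + 3*log(x + 4))/40] = 3/(4*x**3 + 20*x**2 + 8*x - 32) = f(x).
F(7/2) = -log(11/2)/8 + log(5/2)/20 + 3*log(15/2)/40; F(3/2) = -log(7/2)/8 - log(2)/20 + 3*log(11/2)/40.
Integral = F(7/2) - F(3/2) = -log(11/2)/5 + log(2)/20 + log(5/2)/20 + 3*log(15/2)/40 + log(7/2)/8.

Antiderivative: F(x) = (2*log(x - 1) - 5*log(x + 2) + 3*log(x + 4))/40; value = -log(11/2)/5 + log(2)/20 + log(5/2)/20 + 3*log(15/2)/40 + log(7/2)/8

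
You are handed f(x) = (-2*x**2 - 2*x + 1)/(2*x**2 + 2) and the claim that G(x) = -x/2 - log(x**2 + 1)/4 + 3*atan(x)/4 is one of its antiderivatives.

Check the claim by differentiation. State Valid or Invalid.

Invalid: d/dx[G] - f = (2*x**2 + 2*x - 1)/(4*x**2 + 4), which is not 0.

d/dx[G] = (-2*x**2 - 2*x + 1)/(4*x**2 + 4)
d/dx[G] - f(x) = (2*x**2 + 2*x - 1)/(4*x**2 + 4) != 0.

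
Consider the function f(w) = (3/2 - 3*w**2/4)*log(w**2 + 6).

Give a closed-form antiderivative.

Since d/dw undoes antidifferentiation here, F'(w) = f(w) is required of F(w).
Check: d/dw[-w**3*log(w**2 + 6)/4 + w**3/6 + 3*w*log(w**2 + 6)/2 - 6*w + 6*sqrt(6)*atan(sqrt(6)*w/6)] = -3*w**2*log(w**2 + 6)/4 + 3*log(w**2 + 6)/2, which equals f(w).

An antiderivative is F(w) = -w**3*log(w**2 + 6)/4 + w**3/6 + 3*w*log(w**2 + 6)/2 - 6*w + 6*sqrt(6)*atan(sqrt(6)*w/6).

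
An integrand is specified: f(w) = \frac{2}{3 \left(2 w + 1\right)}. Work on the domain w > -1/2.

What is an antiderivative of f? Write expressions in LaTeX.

An antiderivative is F(w) = \frac{\log{\left(2 w + 1 \right)}}{3}.

Whatever form F(w) takes, F'(w) = f(w) is non-negotiable.
Check: d/dw[\frac{\log{\left(2 w + 1 \right)}}{3}] = \frac{2}{6 w + 3}, which equals f(w).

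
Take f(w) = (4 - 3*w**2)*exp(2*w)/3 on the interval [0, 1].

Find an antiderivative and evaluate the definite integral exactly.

Recognize the product-rule pattern: f = u'v + uv' with u = -w**2/2 + w/2 + 5/12, v = exp(2*w), so integration by parts undoes it.
F(w) = -(6*w**2 - 6*w - 5)*exp(2*w)/12 is an antiderivative of f.
Check: d/dw[-(6*w**2 - 6*w - 5)*exp(2*w)/12] = -w**2*exp(2*w) + 4*exp(2*w)/3, which equals f(w).
F(1) = 5*exp(2)/12; F(0) = 5/12.
Integral = F(1) - F(0) = -5/12 + 5*exp(2)/12.

Antiderivative: F(w) = -(6*w**2 - 6*w - 5)*exp(2*w)/12; value = -5/12 + 5*exp(2)/12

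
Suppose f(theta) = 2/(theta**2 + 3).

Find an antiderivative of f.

An antiderivative is F(theta) = 2*sqrt(3)*atan(sqrt(3)*theta/3)/3.

Differentiate the proposed F(theta) back; it has to land on f(theta) exactly.
Check: d/dtheta[2*sqrt(3)*atan(sqrt(3)*theta/3)/3] = 2/(theta**2 + 3) = f(theta).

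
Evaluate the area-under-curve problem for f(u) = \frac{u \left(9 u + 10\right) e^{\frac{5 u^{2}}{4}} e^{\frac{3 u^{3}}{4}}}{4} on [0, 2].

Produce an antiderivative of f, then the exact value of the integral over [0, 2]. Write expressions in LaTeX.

The substitution w = \frac{3 u^{3}}{4} + \frac{5 u^{2}}{4} works: f is exactly (dF/dw)*(dw/du) for that inner function.
F(u) = e^{\frac{5 u^{2}}{4}} e^{\frac{3 u^{3}}{4}} is an antiderivative of f.
Check: d/du[e^{\frac{5 u^{2}}{4}} e^{\frac{3 u^{3}}{4}}] = \frac{9 u^{2} e^{\frac{5 u^{2}}{4}} e^{\frac{3 u^{3}}{4}}}{4} + \frac{5 u e^{\frac{5 u^{2}}{4}} e^{\frac{3 u^{3}}{4}}}{2}, which equals f(u).
F(2) = e^{11}; F(0) = 1.
Integral = F(2) - F(0) = -1 + e^{11}.

Antiderivative: F(u) = e^{\frac{5 u^{2}}{4}} e^{\frac{3 u^{3}}{4}}; value = -1 + e^{11}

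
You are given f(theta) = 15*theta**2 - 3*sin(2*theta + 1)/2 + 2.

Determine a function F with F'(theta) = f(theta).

An antiderivative is F(theta) = 5*theta**3 + 2*theta + 3*cos(2*theta + 1)/4.

The integrand splits into summands that can be handled one at a time.
Check: d/dtheta[5*theta**3 + 2*theta + 3*cos(2*theta + 1)/4] = 15*theta**2 - 3*sin(2*theta + 1)/2 + 2 = f(theta).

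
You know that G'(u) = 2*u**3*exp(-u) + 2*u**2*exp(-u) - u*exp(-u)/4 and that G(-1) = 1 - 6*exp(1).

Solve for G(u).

G(u) = -2*u**3*exp(-u) - 8*u**2*exp(-u) - 63*u*exp(-u)/4 + 1 - 63*exp(-u)/4

G'(u) has the shape v'r + vr' for v = -2*u**3 - 8*u**2 - 63*u/4 - 63/4 and r = exp(-u) — it is the derivative of the product v*r.
A general antiderivative is (-8*u**3 - 32*u**2 - 63*u - 63)*exp(-u)/4 + C.
The condition gives C = 1 - 6*exp(1) - (-6*exp(1)) = 1.
So G(u) = -2*u**3*exp(-u) - 8*u**2*exp(-u) - 63*u*exp(-u)/4 + 1 - 63*exp(-u)/4.
Check: d/du[-2*u**3*exp(-u) - 8*u**2*exp(-u) - 63*u*exp(-u)/4 + 1 - 63*exp(-u)/4] = (8*u**3 + 8*u**2 - u)*exp(-u)/4, which equals G'(u).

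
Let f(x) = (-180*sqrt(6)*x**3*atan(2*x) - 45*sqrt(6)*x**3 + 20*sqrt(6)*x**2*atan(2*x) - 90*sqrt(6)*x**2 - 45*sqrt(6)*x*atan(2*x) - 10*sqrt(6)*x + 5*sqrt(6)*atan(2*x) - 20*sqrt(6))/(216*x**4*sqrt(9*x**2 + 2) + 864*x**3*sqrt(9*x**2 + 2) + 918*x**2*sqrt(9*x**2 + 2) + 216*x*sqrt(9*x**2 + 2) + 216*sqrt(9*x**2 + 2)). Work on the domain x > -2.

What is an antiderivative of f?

An antiderivative is F(x) = -5*sqrt(3*x**2/2 + 1/3)*atan(2*x)/(18*x + 36).

Recover f(x) by differentiating a candidate F(x); any mismatch rules it out.
Check: d/dx[-5*sqrt(3*x**2/2 + 1/3)*atan(2*x)/(18*x + 36)] = (-180*sqrt(6)*x**3*atan(2*x) - 45*sqrt(6)*x**3 + 20*sqrt(6)*x**2*atan(2*x) - 90*sqrt(6)*x**2 - 45*sqrt(6)*x*atan(2*x) - 10*sqrt(6)*x + 5*sqrt(6)*atan(2*x) - 20*sqrt(6))/(216*x**4*sqrt(9*x**2 + 2) + 864*x**3*sqrt(9*x**2 + 2) + 918*x**2*sqrt(9*x**2 + 2) + 216*x*sqrt(9*x**2 + 2) + 216*sqrt(9*x**2 + 2)) = f(x).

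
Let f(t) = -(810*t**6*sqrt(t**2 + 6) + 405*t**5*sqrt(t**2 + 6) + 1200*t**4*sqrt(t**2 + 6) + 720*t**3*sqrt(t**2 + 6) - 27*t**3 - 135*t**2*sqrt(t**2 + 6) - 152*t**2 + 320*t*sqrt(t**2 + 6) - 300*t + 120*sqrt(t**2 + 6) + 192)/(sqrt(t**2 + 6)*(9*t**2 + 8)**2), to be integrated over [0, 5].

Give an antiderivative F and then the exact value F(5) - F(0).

A first test for any F(t): its t-derivative must equal f(t) identically.
F(t) = -5*t**5/(3*t**2/2 + 4/3) - 15*t**4/(6*t**2 + 16/3) - 10*t**2/(9*t**2/2 + 4) - 2*t*sqrt(t**2 + 6)/(9*t**2/2 + 4) - 5*t/(3*t**2 + 8/3) - sqrt(t**2 + 6)/(3*t**2 + 8/3) is an antiderivative of f.
Check: d/dt[-5*t**5/(3*t**2/2 + 4/3) - 15*t**4/(6*t**2 + 16/3) - 10*t**2/(9*t**2/2 + 4) - 2*t*sqrt(t**2 + 6)/(9*t**2/2 + 4) - 5*t/(3*t**2 + 8/3) - sqrt(t**2 + 6)/(3*t**2 + 8/3)] = (-810*t**6*sqrt(t**2 + 6) - 405*t**5*sqrt(t**2 + 6) - 1200*t**4*sqrt(t**2 + 6) - 720*t**3*sqrt(t**2 + 6) + 27*t**3 + 135*t**2*sqrt(t**2 + 6) + 152*t**2 - 320*t*sqrt(t**2 + 6) + 300*t - 120*sqrt(t**2 + 6) - 192)/(81*t**4*sqrt(t**2 + 6) + 144*t**2*sqrt(t**2 + 6) + 64*sqrt(t**2 + 6)), which equals f(t).
F(5) = -216775/466 - 23*sqrt(31)/233; F(0) = -3*sqrt(6)/8.
Integral = F(5) - F(0) = -216775/466 - 23*sqrt(31)/233 + 3*sqrt(6)/8.

Antiderivative: F(t) = -5*t**5/(3*t**2/2 + 4/3) - 15*t**4/(6*t**2 + 16/3) - 10*t**2/(9*t**2/2 + 4) - 2*t*sqrt(t**2 + 6)/(9*t**2/2 + 4) - 5*t/(3*t**2 + 8/3) - sqrt(t**2 + 6)/(3*t**2 + 8/3); value = -216775/466 - 23*sqrt(31)/233 + 3*sqrt(6)/8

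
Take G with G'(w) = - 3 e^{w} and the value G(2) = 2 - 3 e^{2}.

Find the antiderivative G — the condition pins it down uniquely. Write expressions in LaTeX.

G(w) = 2 - 3 e^{w}

For G(w) to be correct, d/dw[G] must agree with the stated G'(w) identically.
A general antiderivative is - 3 e^{w} + C.
The condition gives C = 2 - 3 e^{2} - (- 3 e^{2}) = 2.
So G(w) = 2 - 3 e^{w}.
Check: d/dw[2 - 3 e^{w}] = - 3 e^{w} = G'(w).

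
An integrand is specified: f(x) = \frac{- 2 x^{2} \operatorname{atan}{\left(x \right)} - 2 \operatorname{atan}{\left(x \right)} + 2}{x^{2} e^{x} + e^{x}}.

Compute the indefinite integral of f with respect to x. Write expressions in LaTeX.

Recognize the product-rule pattern: f = u'v + uv' with u = 2 \operatorname{atan}{\left(x \right)}, v = e^{- x}, so integration by parts undoes it.
Check: d/dx[2 e^{- x} \operatorname{atan}{\left(x \right)}] = \frac{- 2 x^{2} \operatorname{atan}{\left(x \right)} - 2 \operatorname{atan}{\left(x \right)} + 2}{x^{2} e^{x} + e^{x}} = f(x).

F(x) = 2 e^{- x} \operatorname{atan}{\left(x \right)} + C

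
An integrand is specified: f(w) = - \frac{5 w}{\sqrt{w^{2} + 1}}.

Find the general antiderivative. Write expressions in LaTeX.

The substitution u = w^{2} + 1 works: f is exactly (dF/du)*(du/dw) for that inner function.
Check: d/dw[- 5 \sqrt{w^{2} + 1}] = - \frac{5 w}{\sqrt{w^{2} + 1}} = f(w).

F(w) = - 5 \sqrt{w^{2} + 1} + C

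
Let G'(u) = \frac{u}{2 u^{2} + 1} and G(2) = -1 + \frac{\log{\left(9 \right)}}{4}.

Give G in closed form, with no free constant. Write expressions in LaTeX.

G(u) = \frac{\log{\left(2 u^{2} + 1 \right)}}{4} - 1

The substitution w = 2 u^{2} + 1 works: G'(u) is exactly (dG/dw)*(dw/du) for that inner function.
A general antiderivative is \frac{\log{\left(2 u^{2} + 1 \right)}}{4} + C.
The condition gives C = -1 + \frac{\log{\left(9 \right)}}{4} - (\frac{\log{\left(9 \right)}}{4}) = -1.
So G(u) = \frac{\log{\left(2 u^{2} + 1 \right)}}{4} - 1.
Check: d/du[\frac{\log{\left(2 u^{2} + 1 \right)}}{4} - 1] = \frac{u}{2 u^{2} + 1} = G'(u).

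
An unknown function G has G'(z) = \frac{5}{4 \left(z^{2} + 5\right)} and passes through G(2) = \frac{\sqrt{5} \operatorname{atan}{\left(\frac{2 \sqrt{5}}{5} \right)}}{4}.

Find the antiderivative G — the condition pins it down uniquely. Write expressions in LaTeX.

G(z) = \frac{\sqrt{5} \operatorname{atan}{\left(\frac{\sqrt{5} z}{5} \right)}}{4}

Differentiate the proposed G(z) back; it has to land on the given G'(z).
A general antiderivative is \frac{\sqrt{5} \operatorname{atan}{\left(\frac{\sqrt{5} z}{5} \right)}}{4} + C.
The condition gives C = \frac{\sqrt{5} \operatorname{atan}{\left(\frac{2 \sqrt{5}}{5} \right)}}{4} - (\frac{\sqrt{5} \operatorname{atan}{\left(\frac{2 \sqrt{5}}{5} \right)}}{4}) = 0.
So G(z) = \frac{\sqrt{5} \operatorname{atan}{\left(\frac{\sqrt{5} z}{5} \right)}}{4}.
Check: d/dz[\frac{\sqrt{5} \operatorname{atan}{\left(\frac{\sqrt{5} z}{5} \right)}}{4}] = \frac{5}{4 z^{2} + 20}, which equals G'(z).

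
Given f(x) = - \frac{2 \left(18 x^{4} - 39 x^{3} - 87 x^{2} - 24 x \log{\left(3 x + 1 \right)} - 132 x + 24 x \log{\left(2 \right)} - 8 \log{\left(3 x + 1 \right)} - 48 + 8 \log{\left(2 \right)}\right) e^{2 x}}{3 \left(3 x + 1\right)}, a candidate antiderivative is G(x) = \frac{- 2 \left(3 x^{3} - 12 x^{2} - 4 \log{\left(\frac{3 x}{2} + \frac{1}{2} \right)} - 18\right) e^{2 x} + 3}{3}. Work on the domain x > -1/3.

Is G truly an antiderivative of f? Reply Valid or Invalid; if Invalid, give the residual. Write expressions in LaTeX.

d/dx[G] = \frac{- 36 x^{4} e^{2 x} + 78 x^{3} e^{2 x} + 174 x^{2} e^{2 x} + 48 x e^{2 x} \log{\left(3 x + 1 \right)} - 48 x e^{2 x} \log{\left(2 \right)} + 264 x e^{2 x} + 16 e^{2 x} \log{\left(3 x + 1 \right)} - 16 e^{2 x} \log{\left(2 \right)} + 96 e^{2 x}}{9 x + 3}
This equals f(x) exactly, so the claim holds.

Valid. The derivative of G reproduces f.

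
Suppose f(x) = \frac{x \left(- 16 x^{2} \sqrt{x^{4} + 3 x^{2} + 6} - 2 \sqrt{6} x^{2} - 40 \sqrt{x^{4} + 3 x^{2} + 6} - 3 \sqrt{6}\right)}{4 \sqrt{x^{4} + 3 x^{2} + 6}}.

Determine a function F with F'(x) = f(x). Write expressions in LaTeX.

A candidate is checked by its d/dx: the result must match f(x).
Check: d/dx[- \frac{4 x^{4} + 20 x^{2} + \sqrt{6} \sqrt{x^{4} + 3 x^{2} + 6}}{4}] = \frac{- 16 x^{3} \sqrt{x^{4} + 3 x^{2} + 6} - 2 \sqrt{6} x^{3} - 40 x \sqrt{x^{4} + 3 x^{2} + 6} - 3 \sqrt{6} x}{4 \sqrt{x^{4} + 3 x^{2} + 6}}, which equals f(x).

An antiderivative is F(x) = - \frac{4 x^{4} + 20 x^{2} + \sqrt{6} \sqrt{x^{4} + 3 x^{2} + 6}}{4}.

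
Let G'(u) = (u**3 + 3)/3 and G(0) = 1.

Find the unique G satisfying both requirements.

A candidate passes only if d/du[G] lands on the given G'(u) exactly.
A general antiderivative is u**4/12 + u + C.
The condition gives C = 1 - (0) = 1.
So G(u) = (u**4 + 12*u + 12)/12.
Check: d/du[(u**4 + 12*u + 12)/12] = u**3/3 + 1, which equals G'(u).

G(u) = (u**4 + 12*u + 12)/12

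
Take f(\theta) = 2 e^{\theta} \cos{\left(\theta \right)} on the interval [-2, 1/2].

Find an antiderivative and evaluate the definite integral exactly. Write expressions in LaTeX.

Antiderivative: F(\theta) = e^{\theta} \sin{\left(\theta \right)} + e^{\theta} \cos{\left(\theta \right)}; value = - \frac{\cos{\left(2 \right)}}{e^{2}} + \frac{\sin{\left(2 \right)}}{e^{2}} + e^{\frac{1}{2}} \sin{\left(\frac{1}{2} \right)} + e^{\frac{1}{2}} \cos{\left(\frac{1}{2} \right)}

Any candidate F(\theta) must reproduce f(\theta) exactly when differentiated.
F(\theta) = e^{\theta} \sin{\left(\theta \right)} + e^{\theta} \cos{\left(\theta \right)} is an antiderivative of f.
Check: d/d\theta[e^{\theta} \sin{\left(\theta \right)} + e^{\theta} \cos{\left(\theta \right)}] = 2 e^{\theta} \cos{\left(\theta \right)} = f(\theta).
F(1/2) = e^{\frac{1}{2}} \sin{\left(\frac{1}{2} \right)} + e^{\frac{1}{2}} \cos{\left(\frac{1}{2} \right)}; F(-2) = - \frac{\sin{\left(2 \right)}}{e^{2}} + \frac{\cos{\left(2 \right)}}{e^{2}}.
Integral = F(1/2) - F(-2) = - \frac{\cos{\left(2 \right)}}{e^{2}} + \frac{\sin{\left(2 \right)}}{e^{2}} + e^{\frac{1}{2}} \sin{\left(\frac{1}{2} \right)} + e^{\frac{1}{2}} \cos{\left(\frac{1}{2} \right)}.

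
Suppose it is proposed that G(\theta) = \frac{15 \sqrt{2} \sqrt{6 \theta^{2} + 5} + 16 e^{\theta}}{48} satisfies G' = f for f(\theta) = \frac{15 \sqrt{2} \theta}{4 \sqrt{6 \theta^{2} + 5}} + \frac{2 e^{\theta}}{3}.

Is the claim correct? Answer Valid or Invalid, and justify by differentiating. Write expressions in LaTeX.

d/d\theta[G] = \frac{45 \sqrt{2} \theta + 8 \sqrt{6 \theta^{2} + 5} e^{\theta}}{24 \sqrt{6 \theta^{2} + 5}}
d/d\theta[G] - f(\theta) = \frac{- 45 \sqrt{2} \theta - 8 \sqrt{6 \theta^{2} + 5} e^{\theta}}{24 \sqrt{6 \theta^{2} + 5}} != 0.

Invalid: d/d\theta[G] - f = \frac{- 45 \sqrt{2} \theta - 8 \sqrt{6 \theta^{2} + 5} e^{\theta}}{24 \sqrt{6 \theta^{2} + 5}}, which is not 0.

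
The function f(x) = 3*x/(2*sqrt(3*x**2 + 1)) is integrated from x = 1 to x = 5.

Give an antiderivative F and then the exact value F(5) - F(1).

Antiderivative: F(x) = sqrt(3*x**2 + 1)/2; value = -1 + sqrt(19)

The substitution u = 3*x**2 + 1 works: f is exactly (dF/du)*(du/dx) for that inner function.
F(x) = sqrt(3*x**2 + 1)/2 is an antiderivative of f.
Check: d/dx[sqrt(3*x**2 + 1)/2] = 3*x/(2*sqrt(3*x**2 + 1)) = f(x).
F(5) = sqrt(19); F(1) = 1.
Integral = F(5) - F(1) = -1 + sqrt(19).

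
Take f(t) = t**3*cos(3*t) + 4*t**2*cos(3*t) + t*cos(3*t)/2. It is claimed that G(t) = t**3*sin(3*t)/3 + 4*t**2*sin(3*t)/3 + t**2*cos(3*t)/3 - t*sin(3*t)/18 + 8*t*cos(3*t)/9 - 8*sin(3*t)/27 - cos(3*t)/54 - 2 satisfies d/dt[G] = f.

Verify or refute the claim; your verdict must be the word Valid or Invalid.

d/dt[G] = t**3*cos(3*t) + 4*t**2*cos(3*t) + t*cos(3*t)/2
This equals f(t) exactly, so the claim holds.

Valid - differentiating G returns exactly f.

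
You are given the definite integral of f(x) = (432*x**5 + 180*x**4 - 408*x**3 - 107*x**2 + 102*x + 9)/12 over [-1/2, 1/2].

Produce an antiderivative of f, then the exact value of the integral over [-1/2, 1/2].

Antiderivative: F(x) = 6*x**6 + 3*x**5 - 17*x**4/2 - 107*x**3/36 + 17*x**2/4 + 3*x/4; value = 7/36

f matches the chain-rule pattern g'(h)*h' with inner function h(x) = 2*x**2 + x/3 - 1; substituting u = h(x) collapses the integral.
F(x) = 6*x**6 + 3*x**5 - 17*x**4/2 - 107*x**3/36 + 17*x**2/4 + 3*x/4 is an antiderivative of f.
Check: d/dx[6*x**6 + 3*x**5 - 17*x**4/2 - 107*x**3/36 + 17*x**2/4 + 3*x/4] = 36*x**5 + 15*x**4 - 34*x**3 - 107*x**2/12 + 17*x/2 + 3/4, which equals f(x).
F(1/2) = 13/18; F(-1/2) = 19/36.
Integral = F(1/2) - F(-1/2) = 7/36.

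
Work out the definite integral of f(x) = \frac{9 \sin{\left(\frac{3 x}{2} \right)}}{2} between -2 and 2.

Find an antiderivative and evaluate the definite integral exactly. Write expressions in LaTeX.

Antiderivative: F(x) = - 3 \cos{\left(\frac{3 x}{2} \right)}; value = 0

Check any antiderivative F(x) by computing F'(x) and comparing it with f(x).
F(x) = - 3 \cos{\left(\frac{3 x}{2} \right)} is an antiderivative of f.
Check: d/dx[- 3 \cos{\left(\frac{3 x}{2} \right)}] = \frac{9 \sin{\left(\frac{3 x}{2} \right)}}{2} = f(x).
F(2) = - 3 \cos{\left(3 \right)}; F(-2) = - 3 \cos{\left(3 \right)}.
Integral = F(2) - F(-2) = 0.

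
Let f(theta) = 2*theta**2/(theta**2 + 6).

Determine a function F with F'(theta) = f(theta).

An antiderivative is F(theta) = -2*(-theta + sqrt(6)*atan(sqrt(6)*theta/6)).

For F(theta) to be correct the identity F'(theta) - f(theta) = 0 must hold.
Check: d/dtheta[-2*(-theta + sqrt(6)*atan(sqrt(6)*theta/6))] = 2*theta**2/(theta**2 + 6) = f(theta).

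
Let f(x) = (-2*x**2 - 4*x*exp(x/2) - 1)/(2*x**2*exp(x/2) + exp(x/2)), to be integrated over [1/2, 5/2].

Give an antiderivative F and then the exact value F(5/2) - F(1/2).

Antiderivative: F(x) = -log(2*x**2 + 1) + 2*exp(-x/2); value = -log(27/2) - 2*exp(-1/4) + log(3/2) + 2*exp(-5/4)

For F(x) to be correct the identity F'(x) - f(x) = 0 must hold.
F(x) = -log(2*x**2 + 1) + 2*exp(-x/2) is an antiderivative of f.
Check: d/dx[-log(2*x**2 + 1) + 2*exp(-x/2)] = (-2*x**2 - 4*x*exp(x/2) - 1)/(2*x**2*exp(x/2) + exp(x/2)) = f(x).
F(5/2) = -log(27/2) + 2*exp(-5/4); F(1/2) = -log(3/2) + 2*exp(-1/4).
Integral = F(5/2) - F(1/2) = -log(27/2) - 2*exp(-1/4) + log(3/2) + 2*exp(-5/4).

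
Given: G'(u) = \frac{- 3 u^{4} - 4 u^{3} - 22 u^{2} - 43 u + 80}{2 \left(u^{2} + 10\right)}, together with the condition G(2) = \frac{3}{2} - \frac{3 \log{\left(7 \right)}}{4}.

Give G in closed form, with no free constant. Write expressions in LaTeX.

G(u) = - \frac{u^{3}}{2} - u^{2} + 4 u - \frac{3 \log{\left(\frac{u^{2}}{2} + 5 \right)}}{4} + \frac{3}{2}

Recover the given G'(u) by differentiating a candidate G(u); any mismatch rules it out.
A general antiderivative is - \frac{u^{3}}{2} - u^{2} + 4 u - \frac{3 \log{\left(\frac{u^{2}}{2} + 5 \right)}}{4} + \frac{1}{2} + C.
The condition gives C = \frac{3}{2} - \frac{3 \log{\left(7 \right)}}{4} - (\frac{1}{2} - \frac{3 \log{\left(7 \right)}}{4}) = 1.
So G(u) = - \frac{u^{3}}{2} - u^{2} + 4 u - \frac{3 \log{\left(\frac{u^{2}}{2} + 5 \right)}}{4} + \frac{3}{2}.
Check: d/du[- \frac{u^{3}}{2} - u^{2} + 4 u - \frac{3 \log{\left(\frac{u^{2}}{2} + 5 \right)}}{4} + \frac{3}{2}] = \frac{- 3 u^{4} - 4 u^{3} - 22 u^{2} - 43 u + 80}{2 u^{2} + 20}, which equals G'(u).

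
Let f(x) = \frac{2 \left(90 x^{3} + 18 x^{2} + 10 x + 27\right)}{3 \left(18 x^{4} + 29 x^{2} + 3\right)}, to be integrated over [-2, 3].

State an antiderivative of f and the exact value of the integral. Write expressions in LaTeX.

Antiderivative: F(x) = \frac{5 \log{\left(2 x^{2} + 3 \right)}}{3} + 2 \operatorname{atan}{\left(3 x \right)}; value = - \frac{5 \log{\left(11 \right)}}{3} + 2 \operatorname{atan}{\left(6 \right)} + 2 \operatorname{atan}{\left(9 \right)} + \frac{5 \log{\left(21 \right)}}{3}

An antiderivative F(x) passes only if d/dx[F] lands on f(x) exactly.
F(x) = \frac{5 \log{\left(2 x^{2} + 3 \right)}}{3} + 2 \operatorname{atan}{\left(3 x \right)} is an antiderivative of f.
Check: d/dx[\frac{5 \log{\left(2 x^{2} + 3 \right)}}{3} + 2 \operatorname{atan}{\left(3 x \right)}] = \frac{180 x^{3} + 36 x^{2} + 20 x + 54}{54 x^{4} + 87 x^{2} + 9}, which equals f(x).
F(3) = 2 \operatorname{atan}{\left(9 \right)} + \frac{5 \log{\left(21 \right)}}{3}; F(-2) = - 2 \operatorname{atan}{\left(6 \right)} + \frac{5 \log{\left(11 \right)}}{3}.
Integral = F(3) - F(-2) = - \frac{5 \log{\left(11 \right)}}{3} + 2 \operatorname{atan}{\left(6 \right)} + 2 \operatorname{atan}{\left(9 \right)} + \frac{5 \log{\left(21 \right)}}{3}.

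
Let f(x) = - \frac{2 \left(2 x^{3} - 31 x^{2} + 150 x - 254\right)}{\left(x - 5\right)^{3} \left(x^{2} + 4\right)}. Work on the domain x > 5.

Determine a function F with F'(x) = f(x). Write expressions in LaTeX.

An antiderivative is F(x) = \frac{- 2 \left(x - 5\right)^{2} \operatorname{atan}{\left(\frac{x}{2} \right)} - 1}{\left(x - 5\right)^{2}}.

Any candidate F(x) must reproduce f(x) exactly when differentiated.
Check: d/dx[\frac{- 2 \left(x - 5\right)^{2} \operatorname{atan}{\left(\frac{x}{2} \right)} - 1}{\left(x - 5\right)^{2}}] = \frac{- 4 x^{3} + 62 x^{2} - 300 x + 508}{x^{5} - 15 x^{4} + 79 x^{3} - 185 x^{2} + 300 x - 500}, which equals f(x).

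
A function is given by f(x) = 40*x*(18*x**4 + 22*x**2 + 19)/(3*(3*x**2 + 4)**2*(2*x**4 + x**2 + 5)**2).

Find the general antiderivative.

F(x) = -20/(3*(3*x**2 + 4)*(2*x**4 + x**2 + 5)) + C

f has the shape u'v + uv' for u = -20/(9*(x**2 + 4/3)) and v = 1/(2*x**4 + x**2 + 5) — it is the derivative of the product u*v.
Check: d/dx[-20/(3*(3*x**2 + 4)*(2*x**4 + x**2 + 5))] = (720*x**5 + 880*x**3 + 760*x)/(108*x**12 + 396*x**10 + 1047*x**8 + 1974*x**6 + 2403*x**4 + 2280*x**2 + 1200), which equals f(x).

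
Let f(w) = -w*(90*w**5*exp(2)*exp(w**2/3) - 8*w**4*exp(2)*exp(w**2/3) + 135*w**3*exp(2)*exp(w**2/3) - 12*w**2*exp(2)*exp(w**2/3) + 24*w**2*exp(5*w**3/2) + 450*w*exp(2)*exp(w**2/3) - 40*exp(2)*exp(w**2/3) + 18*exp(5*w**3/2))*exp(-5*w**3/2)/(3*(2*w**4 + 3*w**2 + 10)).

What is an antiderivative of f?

An antiderivative is F(w) = 2*exp(-5*w**3/2 + w**2/3 + 2) - log(w**4/3 + w**2/2 + 5/3).

For F(w) to be correct the identity F'(w) - f(w) = 0 must hold.
Check: d/dw[2*exp(-5*w**3/2 + w**2/3 + 2) - log(w**4/3 + w**2/2 + 5/3)] = (-90*w**6*exp(2)*exp(w**2/3)*exp(-5*w**3/2) + 8*w**5*exp(2)*exp(w**2/3)*exp(-5*w**3/2) - 135*w**4*exp(2)*exp(w**2/3)*exp(-5*w**3/2) + 12*w**3*exp(2)*exp(w**2/3)*exp(-5*w**3/2) - 24*w**3 - 450*w**2*exp(2)*exp(w**2/3)*exp(-5*w**3/2) + 40*w*exp(2)*exp(w**2/3)*exp(-5*w**3/2) - 18*w)/(6*w**4 + 9*w**2 + 30), which equals f(w).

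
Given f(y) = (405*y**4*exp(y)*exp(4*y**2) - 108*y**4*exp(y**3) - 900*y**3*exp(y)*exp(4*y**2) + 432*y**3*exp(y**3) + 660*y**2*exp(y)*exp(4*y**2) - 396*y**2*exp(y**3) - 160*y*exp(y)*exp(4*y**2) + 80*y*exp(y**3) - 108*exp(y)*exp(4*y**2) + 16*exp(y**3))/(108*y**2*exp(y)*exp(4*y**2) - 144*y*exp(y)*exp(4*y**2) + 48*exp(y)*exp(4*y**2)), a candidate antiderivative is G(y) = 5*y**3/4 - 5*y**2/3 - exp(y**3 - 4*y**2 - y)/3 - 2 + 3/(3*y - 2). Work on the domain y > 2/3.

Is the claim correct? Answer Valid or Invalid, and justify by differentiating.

Valid. The derivative of G reproduces f.

d/dy[G] = (405*y**4 - 108*y**4*exp(-y)*exp(-4*y**2)*exp(y**3) - 900*y**3 + 432*y**3*exp(-y)*exp(-4*y**2)*exp(y**3) + 660*y**2 - 396*y**2*exp(-y)*exp(-4*y**2)*exp(y**3) - 160*y + 80*y*exp(-y)*exp(-4*y**2)*exp(y**3) - 108 + 16*exp(-y)*exp(-4*y**2)*exp(y**3))/(108*y**2 - 144*y + 48)
This equals f(y) exactly, so the claim holds.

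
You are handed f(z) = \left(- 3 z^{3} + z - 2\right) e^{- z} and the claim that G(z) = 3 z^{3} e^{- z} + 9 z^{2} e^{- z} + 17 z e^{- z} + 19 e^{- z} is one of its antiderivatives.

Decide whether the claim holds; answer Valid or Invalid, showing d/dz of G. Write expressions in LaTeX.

Valid. The derivative of G reproduces f.

d/dz[G] = \left(- 3 z^{3} + z - 2\right) e^{- z}
This equals f(z) exactly, so the claim holds.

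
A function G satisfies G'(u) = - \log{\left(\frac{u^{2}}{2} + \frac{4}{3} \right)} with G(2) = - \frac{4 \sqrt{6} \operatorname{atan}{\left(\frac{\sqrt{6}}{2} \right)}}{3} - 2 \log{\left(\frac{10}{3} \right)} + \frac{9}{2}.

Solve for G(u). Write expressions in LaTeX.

A first test for any G(u): its u-derivative must equal the given G'(u).
A general antiderivative is - u \log{\left(\frac{u^{2}}{2} + \frac{4}{3} \right)} + 2 u - \frac{4 \sqrt{6} \operatorname{atan}{\left(\frac{\sqrt{6} u}{4} \right)}}{3} + C.
The condition gives C = - \frac{4 \sqrt{6} \operatorname{atan}{\left(\frac{\sqrt{6}}{2} \right)}}{3} - 2 \log{\left(\frac{10}{3} \right)} + \frac{9}{2} - (- \frac{4 \sqrt{6} \operatorname{atan}{\left(\frac{\sqrt{6}}{2} \right)}}{3} - 2 \log{\left(\frac{10}{3} \right)} + 4) = \frac{1}{2}.
So G(u) = - u \log{\left(3 u^{2} + 8 \right)} + u \log{\left(6 \right)} + 2 u - \frac{4 \sqrt{6} \operatorname{atan}{\left(\frac{\sqrt{6} u}{4} \right)}}{3} + \frac{1}{2}.
Check: d/du[- u \log{\left(3 u^{2} + 8 \right)} + u \log{\left(6 \right)} + 2 u - \frac{4 \sqrt{6} \operatorname{atan}{\left(\frac{\sqrt{6} u}{4} \right)}}{3} + \frac{1}{2}] = - \log{\left(3 u^{2} + 8 \right)} + \log{\left(6 \right)}, which equals G'(u).

G(u) = - u \log{\left(3 u^{2} + 8 \right)} + u \log{\left(6 \right)} + 2 u - \frac{4 \sqrt{6} \operatorname{atan}{\left(\frac{\sqrt{6} u}{4} \right)}}{3} + \frac{1}{2}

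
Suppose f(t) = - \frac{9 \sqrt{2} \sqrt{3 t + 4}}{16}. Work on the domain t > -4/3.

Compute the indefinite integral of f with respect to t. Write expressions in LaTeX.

Recover f(t) by differentiating a candidate F(t); any mismatch rules it out.
Check: d/dt[- \frac{\sqrt{2} \left(3 t + 4\right)^{\frac{3}{2}}}{8}] = - \frac{9 \sqrt{2} \sqrt{3 t + 4}}{16} = f(t).

F(t) = - \frac{\sqrt{2} \left(3 t + 4\right)^{\frac{3}{2}}}{8} + C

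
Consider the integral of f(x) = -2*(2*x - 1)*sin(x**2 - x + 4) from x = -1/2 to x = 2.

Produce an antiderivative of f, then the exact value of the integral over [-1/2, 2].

Antiderivative: F(x) = 2*cos(x**2 - x + 4); value = -2*cos(19/4) + 2*cos(6)

The substitution u = x**2 - x + 4 works: f is exactly (dF/du)*(du/dx) for that inner function.
F(x) = 2*cos(x**2 - x + 4) is an antiderivative of f.
Check: d/dx[2*cos(x**2 - x + 4)] = -4*x*sin(x**2 - x + 4) + 2*sin(x**2 - x + 4), which equals f(x).
F(2) = 2*cos(6); F(-1/2) = 2*cos(19/4).
Integral = F(2) - F(-1/2) = -2*cos(19/4) + 2*cos(6).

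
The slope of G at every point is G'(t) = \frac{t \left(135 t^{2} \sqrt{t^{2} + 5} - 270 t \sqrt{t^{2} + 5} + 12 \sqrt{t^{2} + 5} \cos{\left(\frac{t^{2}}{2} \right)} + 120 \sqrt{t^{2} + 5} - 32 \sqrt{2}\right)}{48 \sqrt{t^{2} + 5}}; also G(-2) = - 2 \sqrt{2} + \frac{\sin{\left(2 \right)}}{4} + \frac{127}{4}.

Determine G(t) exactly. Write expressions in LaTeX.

Whatever form G(t) takes, its d/dt must return the stated G'(t).
A general antiderivative is \frac{5 \left(- \frac{3 t^{2}}{4} + t\right)^{2}}{4} - \frac{4 \sqrt{\frac{t^{2}}{2} + \frac{5}{2}}}{3} + \frac{\sin{\left(\frac{t^{2}}{2} \right)}}{4} + C.
The condition gives C = - 2 \sqrt{2} + \frac{\sin{\left(2 \right)}}{4} + \frac{127}{4} - (- 2 \sqrt{2} + \frac{\sin{\left(2 \right)}}{4} + \frac{125}{4}) = \frac{1}{2}.
So G(t) = \frac{15 t^{2} \left(4 - 3 t\right)^{2} - 128 \sqrt{2} \sqrt{t^{2} + 5} + 48 \sin{\left(\frac{t^{2}}{2} \right)} + 96}{192}.
Check: d/dt[\frac{15 t^{2} \left(4 - 3 t\right)^{2} - 128 \sqrt{2} \sqrt{t^{2} + 5} + 48 \sin{\left(\frac{t^{2}}{2} \right)} + 96}{192}] = \frac{135 t^{3} \sqrt{t^{2} + 5} - 270 t^{2} \sqrt{t^{2} + 5} + 12 t \sqrt{t^{2} + 5} \cos{\left(\frac{t^{2}}{2} \right)} + 120 t \sqrt{t^{2} + 5} - 32 \sqrt{2} t}{48 \sqrt{t^{2} + 5}}, which equals G'(t).

G(t) = \frac{15 t^{2} \left(4 - 3 t\right)^{2} - 128 \sqrt{2} \sqrt{t^{2} + 5} + 48 \sin{\left(\frac{t^{2}}{2} \right)} + 96}{192}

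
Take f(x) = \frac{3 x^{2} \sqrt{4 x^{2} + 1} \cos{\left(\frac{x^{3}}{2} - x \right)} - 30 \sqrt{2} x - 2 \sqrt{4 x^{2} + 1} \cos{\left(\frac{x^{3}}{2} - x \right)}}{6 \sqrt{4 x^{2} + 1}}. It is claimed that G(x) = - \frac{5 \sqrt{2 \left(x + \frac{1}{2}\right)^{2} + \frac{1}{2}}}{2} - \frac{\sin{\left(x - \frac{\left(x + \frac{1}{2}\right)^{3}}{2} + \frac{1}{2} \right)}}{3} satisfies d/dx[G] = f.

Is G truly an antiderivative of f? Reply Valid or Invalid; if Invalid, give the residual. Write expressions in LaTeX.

d/dx[G] = \frac{12 x^{2} \sqrt{4 x^{2} + 4 x + 2} \cos{\left(\frac{x^{3}}{2} + \frac{3 x^{2}}{4} - \frac{5 x}{8} - \frac{7}{16} \right)} + 12 x \sqrt{4 x^{2} + 4 x + 2} \cos{\left(\frac{x^{3}}{2} + \frac{3 x^{2}}{4} - \frac{5 x}{8} - \frac{7}{16} \right)} - 120 \sqrt{2} x - 5 \sqrt{4 x^{2} + 4 x + 2} \cos{\left(\frac{x^{3}}{2} + \frac{3 x^{2}}{4} - \frac{5 x}{8} - \frac{7}{16} \right)} - 60 \sqrt{2}}{24 \sqrt{4 x^{2} + 4 x + 2}}
d/dx[G] - f(x) = \frac{- 12 x^{2} \sqrt{4 x^{2} + 1} \sqrt{4 x^{2} + 4 x + 2} \cos{\left(\frac{x^{3}}{2} - x \right)} + 12 x^{2} \sqrt{4 x^{2} + 1} \sqrt{4 x^{2} + 4 x + 2} \cos{\left(\frac{x^{3}}{2} + \frac{3 x^{2}}{4} - \frac{5 x}{8} - \frac{7}{16} \right)} + 12 x \sqrt{4 x^{2} + 1} \sqrt{4 x^{2} + 4 x + 2} \cos{\left(\frac{x^{3}}{2} + \frac{3 x^{2}}{4} - \frac{5 x}{8} - \frac{7}{16} \right)} - 120 \sqrt{2} x \sqrt{4 x^{2} + 1} + 120 \sqrt{2} x \sqrt{4 x^{2} + 4 x + 2} + 8 \sqrt{4 x^{2} + 1} \sqrt{4 x^{2} + 4 x + 2} \cos{\left(\frac{x^{3}}{2} - x \right)} - 5 \sqrt{4 x^{2} + 1} \sqrt{4 x^{2} + 4 x + 2} \cos{\left(\frac{x^{3}}{2} + \frac{3 x^{2}}{4} - \frac{5 x}{8} - \frac{7}{16} \right)} - 60 \sqrt{2} \sqrt{4 x^{2} + 1}}{24 \sqrt{4 x^{2} + 1} \sqrt{4 x^{2} + 4 x + 2}} != 0.

Invalid: d/dx[G] - f = \frac{- 12 x^{2} \sqrt{4 x^{2} + 1} \sqrt{4 x^{2} + 4 x + 2} \cos{\left(\frac{x^{3}}{2} - x \right)} + 12 x^{2} \sqrt{4 x^{2} + 1} \sqrt{4 x^{2} + 4 x + 2} \cos{\left(\frac{x^{3}}{2} + \frac{3 x^{2}}{4} - \frac{5 x}{8} - \frac{7}{16} \right)} + 12 x \sqrt{4 x^{2} + 1} \sqrt{4 x^{2} + 4 x + 2} \cos{\left(\frac{x^{3}}{2} + \frac{3 x^{2}}{4} - \frac{5 x}{8} - \frac{7}{16} \right)} - 120 \sqrt{2} x \sqrt{4 x^{2} + 1} + 120 \sqrt{2} x \sqrt{4 x^{2} + 4 x + 2} + 8 \sqrt{4 x^{2} + 1} \sqrt{4 x^{2} + 4 x + 2} \cos{\left(\frac{x^{3}}{2} - x \right)} - 5 \sqrt{4 x^{2} + 1} \sqrt{4 x^{2} + 4 x + 2} \cos{\left(\frac{x^{3}}{2} + \frac{3 x^{2}}{4} - \frac{5 x}{8} - \frac{7}{16} \right)} - 60 \sqrt{2} \sqrt{4 x^{2} + 1}}{24 \sqrt{4 x^{2} + 1} \sqrt{4 x^{2} + 4 x + 2}}, which is not 0.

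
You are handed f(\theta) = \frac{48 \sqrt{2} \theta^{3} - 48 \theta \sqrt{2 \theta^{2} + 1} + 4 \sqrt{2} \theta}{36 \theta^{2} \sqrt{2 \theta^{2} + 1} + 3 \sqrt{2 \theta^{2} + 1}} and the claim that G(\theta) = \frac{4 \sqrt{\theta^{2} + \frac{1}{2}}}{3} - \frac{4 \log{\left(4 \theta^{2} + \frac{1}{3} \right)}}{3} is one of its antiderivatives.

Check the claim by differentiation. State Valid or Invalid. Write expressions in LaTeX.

Invalid: d/d\theta[G] - f = - \frac{16 \theta}{12 \theta^{2} + 1}, which is not 0.

d/d\theta[G] = \frac{48 \sqrt{2} \theta^{3} - 96 \theta \sqrt{2 \theta^{2} + 1} + 4 \sqrt{2} \theta}{36 \theta^{2} \sqrt{2 \theta^{2} + 1} + 3 \sqrt{2 \theta^{2} + 1}}
d/d\theta[G] - f(\theta) = - \frac{16 \theta}{12 \theta^{2} + 1} != 0.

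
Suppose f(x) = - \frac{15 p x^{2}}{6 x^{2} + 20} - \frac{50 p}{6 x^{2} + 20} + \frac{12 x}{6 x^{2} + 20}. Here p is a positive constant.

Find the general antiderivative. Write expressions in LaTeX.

Integrate term by term and add the pieces.
Check: d/dx[- \frac{5 p x - 2 \log{\left(\frac{x^{2}}{2} + \frac{5}{3} \right)}}{2}] = \frac{- 15 p x^{2} - 50 p + 12 x}{6 x^{2} + 20}, which equals f(x).

F(x) = - \frac{5 p x - 2 \log{\left(\frac{x^{2}}{2} + \frac{5}{3} \right)}}{2} + C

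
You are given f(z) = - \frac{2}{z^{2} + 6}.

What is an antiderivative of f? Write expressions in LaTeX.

Whatever form F(z) takes, F'(z) = f(z) is non-negotiable.
Check: d/dz[- \frac{\sqrt{6} \operatorname{atan}{\left(\frac{\sqrt{6} z}{6} \right)}}{3}] = - \frac{2}{z^{2} + 6} = f(z).

An antiderivative is F(z) = - \frac{\sqrt{6} \operatorname{atan}{\left(\frac{\sqrt{6} z}{6} \right)}}{3}.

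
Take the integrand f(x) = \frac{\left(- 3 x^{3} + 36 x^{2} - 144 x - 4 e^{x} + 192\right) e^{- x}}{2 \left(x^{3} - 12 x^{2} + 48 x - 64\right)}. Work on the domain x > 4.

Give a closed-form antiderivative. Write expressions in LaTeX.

Whatever form F(x) takes, F'(x) = f(x) is non-negotiable.
Check: d/dx[\frac{\left(3 \left(x - 4\right)^{2} + 2 e^{x}\right) e^{- x}}{2 \left(x - 4\right)^{2}}] = \frac{- 3 x^{3} + 36 x^{2} - 144 x - 4 e^{x} + 192}{2 x^{3} e^{x} - 24 x^{2} e^{x} + 96 x e^{x} - 128 e^{x}}, which equals f(x).

An antiderivative is F(x) = \frac{\left(3 \left(x - 4\right)^{2} + 2 e^{x}\right) e^{- x}}{2 \left(x - 4\right)^{2}}.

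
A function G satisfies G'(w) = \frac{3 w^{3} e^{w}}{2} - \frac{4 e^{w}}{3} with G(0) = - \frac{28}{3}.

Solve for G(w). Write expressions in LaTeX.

G(w) = \frac{9 w^{3} e^{w} - 27 w^{2} e^{w} + 54 w e^{w} - 62 e^{w} + 6}{6}

Recognize the product-rule pattern: G'(w) = u'v + uv' with u = \frac{3 w^{3}}{2} - \frac{9 w^{2}}{2} + 9 w - \frac{31}{3}, v = e^{w}, so integration by parts undoes it.
A general antiderivative is \frac{\left(9 w^{3} - 27 w^{2} + 54 w - 62\right) e^{w}}{6} + C.
The condition gives C = - \frac{28}{3} - (- \frac{31}{3}) = 1.
So G(w) = \frac{9 w^{3} e^{w} - 27 w^{2} e^{w} + 54 w e^{w} - 62 e^{w} + 6}{6}.
Check: d/dw[\frac{9 w^{3} e^{w} - 27 w^{2} e^{w} + 54 w e^{w} - 62 e^{w} + 6}{6}] = \frac{3 w^{3} e^{w}}{2} - \frac{4 e^{w}}{3} = G'(w).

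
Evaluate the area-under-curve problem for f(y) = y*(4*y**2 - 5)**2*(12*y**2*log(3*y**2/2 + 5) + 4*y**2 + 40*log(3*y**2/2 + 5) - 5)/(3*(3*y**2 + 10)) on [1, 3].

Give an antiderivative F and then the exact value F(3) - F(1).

f has the shape u'v + uv' for u = -4*(5/2 - 2*y**2)**3/9 and v = log(3*y**2/2 + 5) — it is the derivative of the product u*v.
F(y) = 32*y**6*log(3*y**2/2 + 5)/9 - 40*y**4*log(3*y**2/2 + 5)/3 + 50*y**2*log(3*y**2/2 + 5)/3 - 125*log(3*y**2/2 + 5)/18 is an antiderivative of f.
Check: d/dy[32*y**6*log(3*y**2/2 + 5)/9 - 40*y**4*log(3*y**2/2 + 5)/3 + 50*y**2*log(3*y**2/2 + 5)/3 - 125*log(3*y**2/2 + 5)/18] = (192*y**7*log(3*y**2/2 + 5) + 64*y**7 + 160*y**5*log(3*y**2/2 + 5) - 240*y**5 - 1300*y**3*log(3*y**2/2 + 5) + 300*y**3 + 1000*y*log(3*y**2/2 + 5) - 125*y)/(9*y**2 + 30), which equals f(y).
F(3) = 29791*log(37/2)/18; F(1) = -log(13/2)/18.
Integral = F(3) - F(1) = log(13/2)/18 + 29791*log(37/2)/18.

Antiderivative: F(y) = 32*y**6*log(3*y**2/2 + 5)/9 - 40*y**4*log(3*y**2/2 + 5)/3 + 50*y**2*log(3*y**2/2 + 5)/3 - 125*log(3*y**2/2 + 5)/18; value = log(13/2)/18 + 29791*log(37/2)/18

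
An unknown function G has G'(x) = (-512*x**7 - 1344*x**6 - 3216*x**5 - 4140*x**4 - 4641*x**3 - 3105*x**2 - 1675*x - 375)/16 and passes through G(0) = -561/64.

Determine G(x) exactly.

G'(x) matches the chain-rule pattern g'(h)*h' with inner function h(x) = x**2 + 3*x/4 + 5/4; substituting u = h(x) collapses the integral.
A general antiderivative is -4*(x**2 + 3*x/4 + 5/4)**4 + C.
The condition gives C = -561/64 - (-625/64) = 1.
So G(x) = -(16*x**4 + 24*x**3 + 49*x**2 + 30*x + 17)*(16*x**4 + 24*x**3 + 49*x**2 + 30*x + 33)/64.
Check: d/dx[-(16*x**4 + 24*x**3 + 49*x**2 + 30*x + 17)*(16*x**4 + 24*x**3 + 49*x**2 + 30*x + 33)/64] = -32*x**7 - 84*x**6 - 201*x**5 - 1035*x**4/4 - 4641*x**3/16 - 3105*x**2/16 - 1675*x/16 - 375/16, which equals G'(x).

G(x) = -(16*x**4 + 24*x**3 + 49*x**2 + 30*x + 17)*(16*x**4 + 24*x**3 + 49*x**2 + 30*x + 33)/64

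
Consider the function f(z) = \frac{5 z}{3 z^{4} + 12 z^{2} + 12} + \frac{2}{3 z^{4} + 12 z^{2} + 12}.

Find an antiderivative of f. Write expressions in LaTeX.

Integrate term by term and add the pieces.
Check: d/dz[\frac{\sqrt{2} z^{2} \operatorname{atan}{\left(\frac{\sqrt{2} z}{2} \right)} + 2 z + 2 \sqrt{2} \operatorname{atan}{\left(\frac{\sqrt{2} z}{2} \right)} - 10}{12 z^{2} + 24}] = \frac{5 z + 2}{3 z^{4} + 12 z^{2} + 12}, which equals f(z).

An antiderivative is F(z) = \frac{\sqrt{2} z^{2} \operatorname{atan}{\left(\frac{\sqrt{2} z}{2} \right)} + 2 z + 2 \sqrt{2} \operatorname{atan}{\left(\frac{\sqrt{2} z}{2} \right)} - 10}{12 z^{2} + 24}.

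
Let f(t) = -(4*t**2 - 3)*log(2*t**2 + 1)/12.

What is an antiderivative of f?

For F(t) to be correct the identity F'(t) - f(t) = 0 must hold.
Check: d/dt[-t**3*log(2*t**2 + 1)/9 + 2*t**3/27 + t*log(2*t**2 + 1)/4 - 11*t/18 + 11*sqrt(2)*atan(sqrt(2)*t)/36] = -t**2*log(2*t**2 + 1)/3 + log(2*t**2 + 1)/4, which equals f(t).

An antiderivative is F(t) = -t**3*log(2*t**2 + 1)/9 + 2*t**3/27 + t*log(2*t**2 + 1)/4 - 11*t/18 + 11*sqrt(2)*atan(sqrt(2)*t)/36.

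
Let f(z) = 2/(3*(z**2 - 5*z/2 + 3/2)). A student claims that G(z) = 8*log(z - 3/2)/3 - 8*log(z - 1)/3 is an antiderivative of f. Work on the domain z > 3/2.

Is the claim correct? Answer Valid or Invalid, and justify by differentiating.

d/dz[G] = 8/(6*z**2 - 15*z + 9)
d/dz[G] - f(z) = 4/(6*z**2 - 15*z + 9) != 0.

Invalid: d/dz[G] - f = 4/(6*z**2 - 15*z + 9), which is not 0.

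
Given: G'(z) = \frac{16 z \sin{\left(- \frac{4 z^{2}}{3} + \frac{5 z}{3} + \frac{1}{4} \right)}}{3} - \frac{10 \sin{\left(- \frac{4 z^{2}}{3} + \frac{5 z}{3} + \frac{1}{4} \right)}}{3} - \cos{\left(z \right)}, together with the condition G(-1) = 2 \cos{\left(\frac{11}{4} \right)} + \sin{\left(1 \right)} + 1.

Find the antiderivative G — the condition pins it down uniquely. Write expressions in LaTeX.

The integrand splits into summands that can be handled one at a time.
A general antiderivative is - \sin{\left(z \right)} + 2 \cos{\left(- \frac{4 z^{2}}{3} + \frac{5 z}{3} + \frac{1}{4} \right)} + C.
The condition gives C = 2 \cos{\left(\frac{11}{4} \right)} + \sin{\left(1 \right)} + 1 - (2 \cos{\left(\frac{11}{4} \right)} + \sin{\left(1 \right)}) = 1.
So G(z) = - \sin{\left(z \right)} + 2 \cos{\left(- \frac{4 z^{2}}{3} + \frac{5 z}{3} + \frac{1}{4} \right)} + 1.
Check: d/dz[- \sin{\left(z \right)} + 2 \cos{\left(- \frac{4 z^{2}}{3} + \frac{5 z}{3} + \frac{1}{4} \right)} + 1] = \frac{16 z \sin{\left(- \frac{4 z^{2}}{3} + \frac{5 z}{3} + \frac{1}{4} \right)}}{3} - \frac{10 \sin{\left(- \frac{4 z^{2}}{3} + \frac{5 z}{3} + \frac{1}{4} \right)}}{3} - \cos{\left(z \right)} = G'(z).

G(z) = - \sin{\left(z \right)} + 2 \cos{\left(- \frac{4 z^{2}}{3} + \frac{5 z}{3} + \frac{1}{4} \right)} + 1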